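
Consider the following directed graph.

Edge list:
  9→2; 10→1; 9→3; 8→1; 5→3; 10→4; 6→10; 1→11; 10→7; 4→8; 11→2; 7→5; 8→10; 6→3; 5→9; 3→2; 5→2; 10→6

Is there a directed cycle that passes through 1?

No

1 lies on a cycle iff there is a path from 1 back to itself.
Exploring from 1, it never reaches itself; equivalently, its strongly connected component is a singleton.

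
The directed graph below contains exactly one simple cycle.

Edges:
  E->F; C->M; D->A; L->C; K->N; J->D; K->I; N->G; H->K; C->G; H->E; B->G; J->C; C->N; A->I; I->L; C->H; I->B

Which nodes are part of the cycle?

C, H, I, K, L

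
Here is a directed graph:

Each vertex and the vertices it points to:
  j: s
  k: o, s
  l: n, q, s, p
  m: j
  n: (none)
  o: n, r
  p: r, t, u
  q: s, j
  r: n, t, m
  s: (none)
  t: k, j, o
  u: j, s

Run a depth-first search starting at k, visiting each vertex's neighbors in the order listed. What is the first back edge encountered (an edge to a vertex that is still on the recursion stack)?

t->k

DFS from k (visiting each vertex's neighbors in the order listed); mark gray on enter, black on exit:
k gray
  o gray
    n gray
    n black
    r gray
      r→n: n black — skip
      t gray
        t→k: k is gray → back edge
First back edge: t → k.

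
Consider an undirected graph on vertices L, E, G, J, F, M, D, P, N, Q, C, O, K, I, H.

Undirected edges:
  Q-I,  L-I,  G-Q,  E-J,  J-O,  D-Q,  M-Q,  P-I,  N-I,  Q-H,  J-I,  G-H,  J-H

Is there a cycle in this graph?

DFS, tracking each vertex's parent; an edge to a visited non-parent vertex closes a cycle.
Start from Q:
visit Q (parent –)
  visit I (parent Q)
    visit L (parent I)
      L–I: parent, skip
    I–Q: parent, skip
    visit P (parent I)
      P–I: parent, skip
    visit J (parent I)
      visit H (parent J)
        H–Q: Q visited and ≠ parent → cycle
Cycle: Q – I – J – H – Q.

Yes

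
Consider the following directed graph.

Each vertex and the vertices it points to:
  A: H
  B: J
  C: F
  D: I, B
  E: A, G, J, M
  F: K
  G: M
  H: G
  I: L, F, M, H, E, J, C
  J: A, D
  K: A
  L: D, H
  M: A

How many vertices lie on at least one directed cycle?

10

A vertex is on a directed cycle iff it belongs to a strongly connected component of size ≥ 2 (or has a self-loop).
The vertices on cycles are {A, B, D, E, G, H, I, J, L, M} — 10 in total.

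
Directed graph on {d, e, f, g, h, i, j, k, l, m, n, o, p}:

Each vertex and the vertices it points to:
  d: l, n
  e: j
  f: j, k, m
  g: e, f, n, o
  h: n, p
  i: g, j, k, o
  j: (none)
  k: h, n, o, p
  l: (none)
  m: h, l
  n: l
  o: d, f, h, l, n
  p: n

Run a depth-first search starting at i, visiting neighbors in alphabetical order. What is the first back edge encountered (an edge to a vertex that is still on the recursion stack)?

o→f

DFS from i (visiting neighbors in alphabetical order); mark gray on enter, black on exit:
i gray
  g gray
    e gray
      j gray
      j black
    e black
    f gray
      f→j: j black — skip
      k gray
        h gray
          n gray
            l gray
            l black
          n black
          p gray
            p→n: n black — skip
          p black
        h black
        k→n: n black — skip
        o gray
          d gray
            d→l: l black — skip
            d→n: n black — skip
          d black
          o→f: f is gray → back edge
First back edge: o → f.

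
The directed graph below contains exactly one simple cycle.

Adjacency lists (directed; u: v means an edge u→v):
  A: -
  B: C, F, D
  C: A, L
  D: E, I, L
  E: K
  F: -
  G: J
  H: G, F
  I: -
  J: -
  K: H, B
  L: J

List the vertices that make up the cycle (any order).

B, D, E, K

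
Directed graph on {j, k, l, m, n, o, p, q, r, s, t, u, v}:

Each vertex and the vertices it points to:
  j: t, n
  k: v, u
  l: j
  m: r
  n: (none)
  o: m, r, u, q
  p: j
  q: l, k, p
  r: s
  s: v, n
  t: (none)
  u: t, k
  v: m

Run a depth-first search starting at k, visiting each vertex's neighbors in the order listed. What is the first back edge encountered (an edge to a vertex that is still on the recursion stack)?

DFS from k (visiting each vertex's neighbors in the order listed); mark gray on enter, black on exit:
k gray
  v gray
    m gray
      r gray
        s gray
          s→v: v is gray → back edge
First back edge: s → v.

s→v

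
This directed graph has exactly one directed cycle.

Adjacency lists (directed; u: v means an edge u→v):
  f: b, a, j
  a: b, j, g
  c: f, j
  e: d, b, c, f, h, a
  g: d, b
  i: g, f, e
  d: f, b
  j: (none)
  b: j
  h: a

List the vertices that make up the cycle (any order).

a, d, f, g

DFS with gray/black marking from g:
g gray
  d gray
    f gray
      b gray
        j gray
        j black
      b black
      a gray
        a→b: b black — skip
        a→j: j black — skip
        a→g: g is gray → back edge
Back edge closes the cycle g → d → f → a → g; its vertices are {a, d, f, g}.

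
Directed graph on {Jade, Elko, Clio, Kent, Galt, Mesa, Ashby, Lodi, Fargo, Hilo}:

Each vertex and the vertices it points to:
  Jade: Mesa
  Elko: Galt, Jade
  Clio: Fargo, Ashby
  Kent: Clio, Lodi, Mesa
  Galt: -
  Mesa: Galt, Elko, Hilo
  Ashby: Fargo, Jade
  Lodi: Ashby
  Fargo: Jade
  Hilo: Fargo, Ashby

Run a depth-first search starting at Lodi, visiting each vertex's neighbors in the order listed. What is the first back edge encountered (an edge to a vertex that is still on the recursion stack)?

DFS from Lodi (visiting each vertex's neighbors in the order listed); mark gray on enter, black on exit:
Lodi gray
  Ashby gray
    Fargo gray
      Jade gray
        Mesa gray
          Galt gray
          Galt black
          Elko gray
            Elko→Galt: Galt black — skip
            Elko→Jade: Jade is gray → back edge
First back edge: Elko → Jade.

Elko→Jade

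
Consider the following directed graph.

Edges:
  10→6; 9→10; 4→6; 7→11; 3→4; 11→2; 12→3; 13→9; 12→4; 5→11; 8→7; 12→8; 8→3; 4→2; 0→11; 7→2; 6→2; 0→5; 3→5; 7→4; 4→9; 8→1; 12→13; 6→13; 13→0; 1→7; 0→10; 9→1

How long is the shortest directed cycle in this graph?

For each vertex v, BFS finds the shortest path from v back to v.
The shortest such closed walk is 13 → 0 → 10 → 6 → 13, length 4.

4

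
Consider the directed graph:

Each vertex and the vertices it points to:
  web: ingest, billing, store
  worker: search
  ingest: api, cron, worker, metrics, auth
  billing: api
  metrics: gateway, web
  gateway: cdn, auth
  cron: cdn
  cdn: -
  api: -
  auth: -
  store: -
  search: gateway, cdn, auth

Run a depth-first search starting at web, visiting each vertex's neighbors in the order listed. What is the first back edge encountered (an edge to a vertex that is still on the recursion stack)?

metrics->web

DFS from web (visiting each vertex's neighbors in the order listed); mark gray on enter, black on exit:
web gray
  ingest gray
    api gray
    api black
    cron gray
      cdn gray
      cdn black
    cron black
    worker gray
      search gray
        gateway gray
          gateway→cdn: cdn black — skip
          auth gray
          auth black
        gateway black
        search→cdn: cdn black — skip
        search→auth: auth black — skip
      search black
    worker black
    metrics gray
      metrics→gateway: gateway black — skip
      metrics→web: web is gray → back edge
First back edge: metrics → web.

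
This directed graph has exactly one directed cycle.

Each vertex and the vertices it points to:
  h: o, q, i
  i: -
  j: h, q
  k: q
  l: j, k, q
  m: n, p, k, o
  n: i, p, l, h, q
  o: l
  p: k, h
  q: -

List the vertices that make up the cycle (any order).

h, j, l, o

DFS with gray/black marking from o:
o gray
  l gray
    j gray
      h gray
        h→o: o is gray → back edge
Back edge closes the cycle o → l → j → h → o; its vertices are {h, j, l, o}.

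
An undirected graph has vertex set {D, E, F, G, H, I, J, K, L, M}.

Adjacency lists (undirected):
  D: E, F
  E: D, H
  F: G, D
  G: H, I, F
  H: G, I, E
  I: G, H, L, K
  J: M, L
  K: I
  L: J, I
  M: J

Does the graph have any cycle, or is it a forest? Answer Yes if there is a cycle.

Yes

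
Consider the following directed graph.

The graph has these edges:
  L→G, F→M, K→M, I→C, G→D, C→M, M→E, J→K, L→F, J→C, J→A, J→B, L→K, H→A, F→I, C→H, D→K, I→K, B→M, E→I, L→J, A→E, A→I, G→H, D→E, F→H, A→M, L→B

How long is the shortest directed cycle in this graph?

For each vertex v, BFS finds the shortest path from v back to v.
The shortest such closed walk is I → K → M → E → I, length 4.

4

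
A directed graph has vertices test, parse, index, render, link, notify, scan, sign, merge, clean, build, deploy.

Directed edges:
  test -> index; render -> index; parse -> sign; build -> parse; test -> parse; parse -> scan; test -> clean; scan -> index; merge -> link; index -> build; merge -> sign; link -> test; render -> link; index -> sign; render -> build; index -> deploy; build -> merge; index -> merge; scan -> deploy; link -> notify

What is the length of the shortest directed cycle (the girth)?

For each vertex v, BFS finds the shortest path from v back to v.
The shortest such closed walk is index → merge → link → test → index, length 4.

4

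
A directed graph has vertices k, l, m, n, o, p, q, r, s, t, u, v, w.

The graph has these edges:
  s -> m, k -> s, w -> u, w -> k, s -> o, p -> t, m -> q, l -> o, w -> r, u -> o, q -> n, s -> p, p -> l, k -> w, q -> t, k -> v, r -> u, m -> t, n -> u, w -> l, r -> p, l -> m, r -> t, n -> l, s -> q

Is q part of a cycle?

Yes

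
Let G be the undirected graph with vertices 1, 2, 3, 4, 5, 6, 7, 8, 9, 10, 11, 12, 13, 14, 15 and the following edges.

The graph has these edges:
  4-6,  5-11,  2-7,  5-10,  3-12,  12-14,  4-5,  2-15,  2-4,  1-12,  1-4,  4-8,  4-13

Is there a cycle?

DFS, tracking each vertex's parent; an edge to a visited non-parent vertex closes a cycle.
Start from 7:
visit 7 (parent –)
  visit 2 (parent 7)
    2–7: parent, skip
    visit 15 (parent 2)
      15–2: parent, skip
    visit 4 (parent 2)
      visit 6 (parent 4)
        6–4: parent, skip
      visit 13 (parent 4)
        13–4: parent, skip
      visit 5 (parent 4)
        visit 11 (parent 5)
          11–5: parent, skip
        visit 10 (parent 5)
          10–5: parent, skip
        5–4: parent, skip
      visit 8 (parent 4)
        8–4: parent, skip
      4–2: parent, skip
      visit 1 (parent 4)
        visit 12 (parent 1)
          visit 3 (parent 12)
            3–12: parent, skip
          12–1: parent, skip
          visit 14 (parent 12)
            14–12: parent, skip
        1–4: parent, skip
visit 9 (parent –)
No non-parent visited neighbor found — the graph is a forest.

No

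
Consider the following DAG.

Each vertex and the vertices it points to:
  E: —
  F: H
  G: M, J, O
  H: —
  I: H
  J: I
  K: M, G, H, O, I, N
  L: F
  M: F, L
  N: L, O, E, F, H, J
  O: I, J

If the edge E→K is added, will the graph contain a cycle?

Yes

Adding E→K creates a cycle iff K can already reach E.
Path from K: K → N → E.
So K → … → E → K is a cycle.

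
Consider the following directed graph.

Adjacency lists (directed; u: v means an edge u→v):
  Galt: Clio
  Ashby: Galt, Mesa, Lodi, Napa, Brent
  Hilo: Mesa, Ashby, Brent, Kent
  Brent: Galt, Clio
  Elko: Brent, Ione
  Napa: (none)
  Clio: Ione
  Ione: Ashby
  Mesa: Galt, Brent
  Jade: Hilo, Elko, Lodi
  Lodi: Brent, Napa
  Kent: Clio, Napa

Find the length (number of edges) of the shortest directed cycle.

For each vertex v, BFS finds the shortest path from v back to v.
The shortest such closed walk is Ione → Ashby → Brent → Clio → Ione, length 4.

4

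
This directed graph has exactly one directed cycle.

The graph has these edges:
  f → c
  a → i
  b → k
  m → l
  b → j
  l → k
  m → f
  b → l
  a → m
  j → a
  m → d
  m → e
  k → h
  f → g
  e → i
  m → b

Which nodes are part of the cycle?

DFS with gray/black marking from m:
m gray
  d gray
  d black
  e gray
    i gray
    i black
  e black
  f gray
    g gray
    g black
    c gray
    c black
  f black
  b gray
    k gray
      h gray
      h black
    k black
    j gray
      a gray
        a→m: m is gray → back edge
Back edge closes the cycle m → b → j → a → m; its vertices are {a, b, j, m}.

a, b, j, m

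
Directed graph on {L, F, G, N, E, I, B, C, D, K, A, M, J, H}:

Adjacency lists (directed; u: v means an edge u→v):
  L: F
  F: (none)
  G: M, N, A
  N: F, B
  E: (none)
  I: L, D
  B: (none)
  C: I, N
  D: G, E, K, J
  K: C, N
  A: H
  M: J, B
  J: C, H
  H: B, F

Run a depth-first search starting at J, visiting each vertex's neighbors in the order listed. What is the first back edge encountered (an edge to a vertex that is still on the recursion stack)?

DFS from J (visiting each vertex's neighbors in the order listed); mark gray on enter, black on exit:
J gray
  C gray
    I gray
      L gray
        F gray
        F black
      L black
      D gray
        G gray
          M gray
            M→J: J is gray → back edge
First back edge: M → J.

M→J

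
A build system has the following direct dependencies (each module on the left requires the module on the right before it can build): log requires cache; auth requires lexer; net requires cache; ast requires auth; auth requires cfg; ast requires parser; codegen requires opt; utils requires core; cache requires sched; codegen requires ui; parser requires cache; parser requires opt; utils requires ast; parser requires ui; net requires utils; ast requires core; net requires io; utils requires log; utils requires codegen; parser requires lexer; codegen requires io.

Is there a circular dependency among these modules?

DFS with white/gray/black marking, starting from parser:
parser gray
  ui gray
  ui black
  lexer gray
  lexer black
  opt gray
  opt black
  cache gray
    sched gray
    sched black
  cache black
parser black
auth gray
  cfg gray
  cfg black
  auth→lexer: lexer black — skip
auth black
codegen gray
  codegen→opt: opt black — skip
  codegen→ui: ui black — skip
  io gray
  io black
codegen black
net gray
  utils gray
    ast gray
      core gray
      core black
      ast→parser: parser black — skip
      ast→auth: auth black — skip
    ast black
    log gray
      log→cache: cache black — skip
    log black
    utils→core: core black — skip
    utils→codegen: codegen black — skip
  utils black
  net→cache: cache black — skip
  net→io: io black — skip
net black
Every edge goes to a white or black vertex — no back edge, so the graph is acyclic.

No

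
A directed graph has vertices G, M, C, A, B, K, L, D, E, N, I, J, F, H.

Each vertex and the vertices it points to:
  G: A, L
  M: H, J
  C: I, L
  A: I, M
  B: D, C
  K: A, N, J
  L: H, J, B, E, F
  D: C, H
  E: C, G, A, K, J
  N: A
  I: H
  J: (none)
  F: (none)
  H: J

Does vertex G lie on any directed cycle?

G is on a cycle iff G can reach itself via ≥1 edge.
G → L → E → G — yes.

Yes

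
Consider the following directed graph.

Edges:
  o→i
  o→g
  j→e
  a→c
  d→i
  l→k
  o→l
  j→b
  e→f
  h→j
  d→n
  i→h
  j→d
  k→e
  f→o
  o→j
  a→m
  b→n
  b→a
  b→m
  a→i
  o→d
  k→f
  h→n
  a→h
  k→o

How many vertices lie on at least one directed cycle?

11

A vertex is on a directed cycle iff it belongs to a strongly connected component of size ≥ 2 (or has a self-loop).
The vertices on cycles are {a, b, d, e, f, h, i, j, k, l, o} — 11 in total.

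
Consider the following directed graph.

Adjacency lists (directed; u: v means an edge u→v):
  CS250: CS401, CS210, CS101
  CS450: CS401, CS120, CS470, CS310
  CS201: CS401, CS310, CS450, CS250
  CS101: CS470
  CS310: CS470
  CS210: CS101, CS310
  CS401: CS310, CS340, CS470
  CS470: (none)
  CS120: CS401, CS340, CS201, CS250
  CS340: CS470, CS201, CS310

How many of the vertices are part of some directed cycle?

6

A vertex is on a directed cycle iff it belongs to a strongly connected component of size ≥ 2 (or has a self-loop).
The vertices on cycles are {CS120, CS201, CS250, CS340, CS401, CS450} — 6 in total.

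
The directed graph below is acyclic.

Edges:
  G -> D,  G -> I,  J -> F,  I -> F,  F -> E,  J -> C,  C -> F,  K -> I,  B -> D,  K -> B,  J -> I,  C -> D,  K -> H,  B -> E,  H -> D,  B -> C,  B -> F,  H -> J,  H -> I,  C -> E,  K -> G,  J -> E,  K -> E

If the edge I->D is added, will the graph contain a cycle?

No

Adding I→D creates a cycle iff D can already reach I.
Explore from D: no path reaches I. The graph stays acyclic.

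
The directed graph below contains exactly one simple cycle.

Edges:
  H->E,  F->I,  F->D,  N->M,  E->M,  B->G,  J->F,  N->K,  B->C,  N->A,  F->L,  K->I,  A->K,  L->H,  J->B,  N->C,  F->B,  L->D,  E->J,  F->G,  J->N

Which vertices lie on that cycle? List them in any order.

E, F, H, J, L

DFS with gray/black marking from J:
J gray
  N gray
    K gray
      I gray
      I black
    K black
    M gray
    M black
    A gray
      A→K: K black — skip
    A black
    C gray
    C black
  N black
  B gray
    B→C: C black — skip
    G gray
    G black
  B black
  F gray
    F→G: G black — skip
    D gray
    D black
    F→I: I black — skip
    F→B: B black — skip
    L gray
      L→D: D black — skip
      H gray
        E gray
          E→J: J is gray → back edge
Back edge closes the cycle J → F → L → H → E → J; its vertices are {E, F, H, J, L}.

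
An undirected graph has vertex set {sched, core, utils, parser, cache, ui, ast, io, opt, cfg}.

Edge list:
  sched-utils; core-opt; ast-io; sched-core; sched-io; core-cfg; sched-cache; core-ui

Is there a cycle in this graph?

No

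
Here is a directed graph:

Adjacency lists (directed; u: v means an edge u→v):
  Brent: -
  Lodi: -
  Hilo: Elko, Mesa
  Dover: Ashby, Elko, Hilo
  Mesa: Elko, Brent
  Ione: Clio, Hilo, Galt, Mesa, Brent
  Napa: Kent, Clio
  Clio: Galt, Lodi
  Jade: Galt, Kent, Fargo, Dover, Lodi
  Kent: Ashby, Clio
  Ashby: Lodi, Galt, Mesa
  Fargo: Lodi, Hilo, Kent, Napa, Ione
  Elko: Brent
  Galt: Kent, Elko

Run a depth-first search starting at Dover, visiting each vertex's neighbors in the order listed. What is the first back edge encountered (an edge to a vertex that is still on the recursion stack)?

Kent->Ashby

DFS from Dover (visiting each vertex's neighbors in the order listed); mark gray on enter, black on exit:
Dover gray
  Ashby gray
    Lodi gray
    Lodi black
    Galt gray
      Kent gray
        Kent→Ashby: Ashby is gray → back edge
First back edge: Kent → Ashby.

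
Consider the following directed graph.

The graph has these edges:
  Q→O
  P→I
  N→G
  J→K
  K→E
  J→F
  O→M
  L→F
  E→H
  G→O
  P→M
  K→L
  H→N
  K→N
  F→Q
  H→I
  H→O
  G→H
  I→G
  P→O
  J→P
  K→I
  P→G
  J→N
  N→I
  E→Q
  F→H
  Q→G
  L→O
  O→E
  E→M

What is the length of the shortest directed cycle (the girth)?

For each vertex v, BFS finds the shortest path from v back to v.
The shortest such closed walk is I → G → H → I, length 3.

3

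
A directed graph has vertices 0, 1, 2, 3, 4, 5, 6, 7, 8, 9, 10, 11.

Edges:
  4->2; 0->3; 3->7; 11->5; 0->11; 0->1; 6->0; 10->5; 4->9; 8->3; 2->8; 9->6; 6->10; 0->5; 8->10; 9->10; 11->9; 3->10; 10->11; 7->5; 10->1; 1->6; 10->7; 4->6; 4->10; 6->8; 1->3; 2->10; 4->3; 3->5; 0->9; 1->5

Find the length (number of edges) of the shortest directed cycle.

3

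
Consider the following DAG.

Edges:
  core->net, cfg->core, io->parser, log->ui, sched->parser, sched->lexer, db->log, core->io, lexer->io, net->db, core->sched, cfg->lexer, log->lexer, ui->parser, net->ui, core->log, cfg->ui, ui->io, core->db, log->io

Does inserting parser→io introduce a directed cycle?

Yes

Adding parser→io creates a cycle iff io can already reach parser.
Path from io: io → parser.
So io → … → parser → io is a cycle.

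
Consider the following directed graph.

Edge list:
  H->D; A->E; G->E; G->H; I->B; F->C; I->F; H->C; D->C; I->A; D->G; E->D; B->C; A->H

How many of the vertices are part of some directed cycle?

4

A vertex is on a directed cycle iff it belongs to a strongly connected component of size ≥ 2 (or has a self-loop).
The vertices on cycles are {D, E, G, H} — 4 in total.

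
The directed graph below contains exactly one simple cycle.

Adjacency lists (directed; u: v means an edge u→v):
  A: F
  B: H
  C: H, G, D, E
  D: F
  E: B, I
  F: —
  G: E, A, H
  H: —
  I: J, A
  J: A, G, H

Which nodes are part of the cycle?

E, G, I, J

DFS with gray/black marking from E:
E gray
  B gray
    H gray
    H black
  B black
  I gray
    J gray
      A gray
        F gray
        F black
      A black
      G gray
        G→E: E is gray → back edge
Back edge closes the cycle E → I → J → G → E; its vertices are {E, G, I, J}.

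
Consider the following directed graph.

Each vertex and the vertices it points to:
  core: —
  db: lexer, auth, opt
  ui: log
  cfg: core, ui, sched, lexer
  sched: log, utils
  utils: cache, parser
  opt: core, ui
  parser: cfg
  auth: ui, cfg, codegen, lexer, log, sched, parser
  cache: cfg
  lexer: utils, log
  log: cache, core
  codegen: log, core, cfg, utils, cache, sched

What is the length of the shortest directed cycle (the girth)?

For each vertex v, BFS finds the shortest path from v back to v.
The shortest such closed walk is cfg → sched → log → cache → cfg, length 4.

4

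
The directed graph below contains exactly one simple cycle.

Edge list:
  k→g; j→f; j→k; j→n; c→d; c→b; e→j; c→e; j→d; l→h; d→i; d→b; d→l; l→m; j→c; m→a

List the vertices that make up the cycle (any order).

DFS with gray/black marking from j:
j gray
  k gray
    g gray
    g black
  k black
  f gray
  f black
  d gray
    b gray
    b black
    i gray
    i black
    l gray
      m gray
        a gray
        a black
      m black
      h gray
      h black
    l black
  d black
  n gray
  n black
  c gray
    c→d: d black — skip
    c→b: b black — skip
    e gray
      e→j: j is gray → back edge
Back edge closes the cycle j → c → e → j; its vertices are {c, e, j}.

c, e, j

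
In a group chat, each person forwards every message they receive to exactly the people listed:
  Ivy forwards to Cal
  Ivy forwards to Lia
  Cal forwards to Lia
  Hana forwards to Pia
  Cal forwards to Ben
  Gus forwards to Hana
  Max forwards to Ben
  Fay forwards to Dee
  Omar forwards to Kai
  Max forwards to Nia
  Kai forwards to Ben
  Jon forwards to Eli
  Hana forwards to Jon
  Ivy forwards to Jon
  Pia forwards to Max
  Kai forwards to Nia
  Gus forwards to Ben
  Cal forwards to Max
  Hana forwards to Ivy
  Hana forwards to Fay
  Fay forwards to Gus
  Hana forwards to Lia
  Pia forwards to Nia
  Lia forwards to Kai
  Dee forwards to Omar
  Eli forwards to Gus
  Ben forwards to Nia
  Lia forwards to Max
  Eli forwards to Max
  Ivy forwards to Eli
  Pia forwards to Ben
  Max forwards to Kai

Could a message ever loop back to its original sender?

DFS with white/gray/black marking, starting from Cal:
Cal gray
  Max gray
    Ben gray
      Nia gray
      Nia black
    Ben black
    Kai gray
      Kai→Nia: Nia black — skip
      Kai→Ben: Ben black — skip
    Kai black
    Max→Nia: Nia black — skip
  Max black
  Cal→Ben: Ben black — skip
  Lia gray
    Lia→Kai: Kai black — skip
    Lia→Max: Max black — skip
  Lia black
Cal black
Pia gray
  Pia→Nia: Nia black — skip
  Pia→Ben: Ben black — skip
  Pia→Max: Max black — skip
Pia black
Omar gray
  Omar→Kai: Kai black — skip
Omar black
Hana gray
  Hana→Lia: Lia black — skip
  Hana→Pia: Pia black — skip
  Jon gray
    Eli gray
      Eli→Max: Max black — skip
      Gus gray
        Gus→Hana: Hana is gray → back edge
Back edge found, so a cycle exists: Hana → Jon → Eli → Gus → Hana.

Yes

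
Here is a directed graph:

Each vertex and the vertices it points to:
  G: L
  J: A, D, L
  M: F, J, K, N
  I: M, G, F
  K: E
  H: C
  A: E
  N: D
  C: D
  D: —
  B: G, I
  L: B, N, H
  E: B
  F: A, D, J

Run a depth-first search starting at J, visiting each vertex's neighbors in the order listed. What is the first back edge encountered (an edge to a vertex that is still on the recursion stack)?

DFS from J (visiting each vertex's neighbors in the order listed); mark gray on enter, black on exit:
J gray
  A gray
    E gray
      B gray
        G gray
          L gray
            L→B: B is gray → back edge
First back edge: L → B.

L->B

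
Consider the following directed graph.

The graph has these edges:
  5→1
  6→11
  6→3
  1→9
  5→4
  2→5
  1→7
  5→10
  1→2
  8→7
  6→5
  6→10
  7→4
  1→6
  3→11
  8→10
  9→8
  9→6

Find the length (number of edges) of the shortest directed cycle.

3

For each vertex v, BFS finds the shortest path from v back to v.
The shortest such closed walk is 6 → 5 → 1 → 6, length 3.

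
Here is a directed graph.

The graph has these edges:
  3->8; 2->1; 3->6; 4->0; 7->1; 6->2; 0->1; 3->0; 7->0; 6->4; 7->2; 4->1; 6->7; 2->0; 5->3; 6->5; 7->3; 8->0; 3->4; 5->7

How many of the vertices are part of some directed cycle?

4

A vertex is on a directed cycle iff it belongs to a strongly connected component of size ≥ 2 (or has a self-loop).
The vertices on cycles are {3, 5, 6, 7} — 4 in total.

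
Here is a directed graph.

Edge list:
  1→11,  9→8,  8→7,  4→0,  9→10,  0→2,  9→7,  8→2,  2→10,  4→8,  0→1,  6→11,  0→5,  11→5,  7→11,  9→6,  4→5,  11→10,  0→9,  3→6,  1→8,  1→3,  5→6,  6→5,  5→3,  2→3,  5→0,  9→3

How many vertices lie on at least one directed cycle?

10

A vertex is on a directed cycle iff it belongs to a strongly connected component of size ≥ 2 (or has a self-loop).
The vertices on cycles are {0, 1, 2, 3, 5, 6, 7, 8, 9, 11} — 10 in total.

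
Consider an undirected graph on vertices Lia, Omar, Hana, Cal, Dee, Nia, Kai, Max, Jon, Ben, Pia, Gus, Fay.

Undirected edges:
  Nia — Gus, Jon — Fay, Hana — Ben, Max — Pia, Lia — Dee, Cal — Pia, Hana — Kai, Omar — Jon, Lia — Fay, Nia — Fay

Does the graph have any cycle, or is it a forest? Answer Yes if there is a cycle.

No

DFS, tracking each vertex's parent; an edge to a visited non-parent vertex closes a cycle.
Start from Pia:
visit Pia (parent –)
  visit Cal (parent Pia)
    Cal–Pia: parent, skip
  visit Max (parent Pia)
    Max–Pia: parent, skip
visit Lia (parent –)
  visit Fay (parent Lia)
    visit Nia (parent Fay)
      Nia–Fay: parent, skip
      visit Gus (parent Nia)
        Gus–Nia: parent, skip
    Fay–Lia: parent, skip
    visit Jon (parent Fay)
      visit Omar (parent Jon)
        Omar–Jon: parent, skip
      Jon–Fay: parent, skip
  visit Dee (parent Lia)
    Dee–Lia: parent, skip
visit Hana (parent –)
  visit Ben (parent Hana)
    Ben–Hana: parent, skip
  visit Kai (parent Hana)
    Kai–Hana: parent, skip
No non-parent visited neighbor found — the graph is a forest.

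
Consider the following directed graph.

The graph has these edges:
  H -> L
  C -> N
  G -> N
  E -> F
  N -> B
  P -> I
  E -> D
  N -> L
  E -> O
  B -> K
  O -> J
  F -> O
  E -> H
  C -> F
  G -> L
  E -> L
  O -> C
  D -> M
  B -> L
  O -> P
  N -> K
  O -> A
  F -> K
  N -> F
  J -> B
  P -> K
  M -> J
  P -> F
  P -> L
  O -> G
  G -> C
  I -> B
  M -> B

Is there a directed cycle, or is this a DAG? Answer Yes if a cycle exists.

Yes

DFS with white/gray/black marking, starting from I:
I gray
  B gray
    K gray
    K black
    L gray
    L black
  B black
I black
A gray
A black
C gray
  F gray
    F→K: K black — skip
    O gray
      J gray
        J→B: B black — skip
      J black
      G gray
        G→L: L black — skip
        G→C: C is gray → back edge
Back edge found, so a cycle exists: C → F → O → G → C.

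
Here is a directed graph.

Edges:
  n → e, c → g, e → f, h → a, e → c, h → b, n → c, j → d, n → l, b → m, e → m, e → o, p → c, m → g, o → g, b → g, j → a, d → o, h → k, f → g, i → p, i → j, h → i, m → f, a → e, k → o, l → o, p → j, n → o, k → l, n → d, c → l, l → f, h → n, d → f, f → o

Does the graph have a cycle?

No

DFS with white/gray/black marking, starting from g:
g gray
g black
a gray
  e gray
    f gray
      f→g: g black — skip
      o gray
        o→g: g black — skip
      o black
    f black
    e→o: o black — skip
    m gray
      m→g: g black — skip
      m→f: f black — skip
    m black
    c gray
      c→g: g black — skip
      l gray
        l→o: o black — skip
        l→f: f black — skip
      l black
    c black
  e black
a black
b gray
  b→g: g black — skip
  b→m: m black — skip
b black
d gray
  d→f: f black — skip
  d→o: o black — skip
d black
h gray
  h→a: a black — skip
  i gray
    p gray
      j gray
        j→a: a black — skip
        j→d: d black — skip
      j black
      p→c: c black — skip
    p black
    i→j: j black — skip
  i black
  n gray
    n→c: c black — skip
    n→d: d black — skip
    n→e: e black — skip
    n→l: l black — skip
    n→o: o black — skip
  n black
  h→b: b black — skip
  k gray
    k→o: o black — skip
    k→l: l black — skip
  k black
h black
Every edge goes to a white or black vertex — no back edge, so the graph is acyclic.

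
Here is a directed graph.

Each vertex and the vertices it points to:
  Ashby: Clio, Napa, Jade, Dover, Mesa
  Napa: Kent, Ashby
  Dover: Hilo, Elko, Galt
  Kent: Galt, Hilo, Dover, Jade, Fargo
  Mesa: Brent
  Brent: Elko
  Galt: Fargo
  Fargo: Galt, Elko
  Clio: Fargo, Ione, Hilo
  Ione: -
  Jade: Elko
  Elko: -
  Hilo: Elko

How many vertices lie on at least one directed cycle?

4

A vertex is on a directed cycle iff it belongs to a strongly connected component of size ≥ 2 (or has a self-loop).
The vertices on cycles are {Galt, Napa, Ashby, Fargo} — 4 in total.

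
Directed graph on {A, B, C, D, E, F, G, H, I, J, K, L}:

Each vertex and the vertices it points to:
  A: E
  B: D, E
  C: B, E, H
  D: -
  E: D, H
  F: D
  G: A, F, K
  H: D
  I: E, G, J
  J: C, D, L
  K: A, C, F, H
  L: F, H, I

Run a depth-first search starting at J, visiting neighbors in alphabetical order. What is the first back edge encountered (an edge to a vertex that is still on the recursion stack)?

I->J

DFS from J (visiting neighbors in alphabetical order); mark gray on enter, black on exit:
J gray
  C gray
    B gray
      D gray
      D black
      E gray
        E→D: D black — skip
        H gray
          H→D: D black — skip
        H black
      E black
    B black
    C→E: E black — skip
    C→H: H black — skip
  C black
  J→D: D black — skip
  L gray
    F gray
      F→D: D black — skip
    F black
    L→H: H black — skip
    I gray
      I→E: E black — skip
      G gray
        A gray
          A→E: E black — skip
        A black
        G→F: F black — skip
        K gray
          K→A: A black — skip
          K→C: C black — skip
          K→F: F black — skip
          K→H: H black — skip
        K black
      G black
      I→J: J is gray → back edge
First back edge: I → J.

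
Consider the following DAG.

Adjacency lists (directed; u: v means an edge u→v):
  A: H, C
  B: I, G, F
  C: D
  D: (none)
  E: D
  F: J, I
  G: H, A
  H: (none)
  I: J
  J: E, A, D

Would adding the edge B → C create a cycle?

Adding B→C creates a cycle iff C can already reach B.
Explore from C: no path reaches B. The graph stays acyclic.

No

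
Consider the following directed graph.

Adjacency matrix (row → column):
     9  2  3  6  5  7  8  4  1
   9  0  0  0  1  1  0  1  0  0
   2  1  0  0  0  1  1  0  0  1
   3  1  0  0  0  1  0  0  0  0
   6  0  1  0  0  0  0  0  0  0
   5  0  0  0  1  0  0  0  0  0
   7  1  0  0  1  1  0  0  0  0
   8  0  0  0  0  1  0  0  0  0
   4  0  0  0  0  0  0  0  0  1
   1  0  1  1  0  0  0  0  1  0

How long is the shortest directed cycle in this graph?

For each vertex v, BFS finds the shortest path from v back to v.
The shortest such closed walk is 1 → 4 → 1, length 2.

2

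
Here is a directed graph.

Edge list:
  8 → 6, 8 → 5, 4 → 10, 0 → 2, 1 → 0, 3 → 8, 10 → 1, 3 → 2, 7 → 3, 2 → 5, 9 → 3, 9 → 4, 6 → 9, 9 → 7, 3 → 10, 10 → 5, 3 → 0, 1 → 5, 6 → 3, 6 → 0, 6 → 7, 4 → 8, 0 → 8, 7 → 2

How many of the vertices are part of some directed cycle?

9

A vertex is on a directed cycle iff it belongs to a strongly connected component of size ≥ 2 (or has a self-loop).
The vertices on cycles are {0, 1, 3, 4, 6, 7, 8, 9, 10} — 9 in total.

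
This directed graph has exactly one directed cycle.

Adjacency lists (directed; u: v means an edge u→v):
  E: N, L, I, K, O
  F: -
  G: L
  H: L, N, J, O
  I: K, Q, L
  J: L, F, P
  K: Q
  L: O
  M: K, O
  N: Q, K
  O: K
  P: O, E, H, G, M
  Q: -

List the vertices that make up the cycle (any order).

DFS with gray/black marking from J:
J gray
  L gray
    O gray
      K gray
        Q gray
        Q black
      K black
    O black
  L black
  F gray
  F black
  P gray
    P→O: O black — skip
    E gray
      N gray
        N→Q: Q black — skip
        N→K: K black — skip
      N black
      E→L: L black — skip
      I gray
        I→K: K black — skip
        I→Q: Q black — skip
        I→L: L black — skip
      I black
      E→K: K black — skip
      E→O: O black — skip
    E black
    H gray
      H→L: L black — skip
      H→N: N black — skip
      H→J: J is gray → back edge
Back edge closes the cycle J → P → H → J; its vertices are {H, J, P}.

H, J, P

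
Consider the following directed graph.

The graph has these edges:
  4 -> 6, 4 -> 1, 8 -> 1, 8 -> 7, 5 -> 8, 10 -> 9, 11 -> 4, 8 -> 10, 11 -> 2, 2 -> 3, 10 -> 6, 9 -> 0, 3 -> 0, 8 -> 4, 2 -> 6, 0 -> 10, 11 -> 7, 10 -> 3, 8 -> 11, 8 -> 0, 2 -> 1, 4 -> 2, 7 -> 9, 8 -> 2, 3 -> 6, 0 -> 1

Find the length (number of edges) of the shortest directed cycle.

For each vertex v, BFS finds the shortest path from v back to v.
The shortest such closed walk is 0 → 10 → 9 → 0, length 3.

3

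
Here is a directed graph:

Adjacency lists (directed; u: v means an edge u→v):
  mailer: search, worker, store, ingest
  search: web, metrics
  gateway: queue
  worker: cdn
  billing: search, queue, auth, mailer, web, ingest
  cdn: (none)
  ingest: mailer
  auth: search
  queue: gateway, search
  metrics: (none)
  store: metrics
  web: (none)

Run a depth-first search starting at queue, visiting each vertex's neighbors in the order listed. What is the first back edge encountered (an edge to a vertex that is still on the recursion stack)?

DFS from queue (visiting each vertex's neighbors in the order listed); mark gray on enter, black on exit:
queue gray
  gateway gray
    gateway→queue: queue is gray → back edge
First back edge: gateway → queue.

gateway->queue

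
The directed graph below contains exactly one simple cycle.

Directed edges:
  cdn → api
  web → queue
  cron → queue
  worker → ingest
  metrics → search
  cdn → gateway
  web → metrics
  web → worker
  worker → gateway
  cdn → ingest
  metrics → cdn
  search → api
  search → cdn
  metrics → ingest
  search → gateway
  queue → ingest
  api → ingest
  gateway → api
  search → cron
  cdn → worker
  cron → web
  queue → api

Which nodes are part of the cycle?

DFS with gray/black marking from cron:
cron gray
  queue gray
    api gray
      ingest gray
      ingest black
    api black
    queue→ingest: ingest black — skip
  queue black
  web gray
    worker gray
      worker→ingest: ingest black — skip
      gateway gray
        gateway→api: api black — skip
      gateway black
    worker black
    web→queue: queue black — skip
    metrics gray
      cdn gray
        cdn→worker: worker black — skip
        cdn→gateway: gateway black — skip
        cdn→ingest: ingest black — skip
        cdn→api: api black — skip
      cdn black
      metrics→ingest: ingest black — skip
      search gray
        search→gateway: gateway black — skip
        search→cron: cron is gray → back edge
Back edge closes the cycle cron → web → metrics → search → cron; its vertices are {web, cron, search, metrics}.

web, cron, search, metrics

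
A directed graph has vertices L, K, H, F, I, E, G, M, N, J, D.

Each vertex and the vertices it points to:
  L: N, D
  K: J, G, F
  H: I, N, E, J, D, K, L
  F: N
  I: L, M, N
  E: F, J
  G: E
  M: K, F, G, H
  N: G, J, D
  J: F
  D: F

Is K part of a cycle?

K lies on a cycle iff there is a path from K back to itself.
Exploring from K, it never reaches itself; equivalently, its strongly connected component is a singleton.

No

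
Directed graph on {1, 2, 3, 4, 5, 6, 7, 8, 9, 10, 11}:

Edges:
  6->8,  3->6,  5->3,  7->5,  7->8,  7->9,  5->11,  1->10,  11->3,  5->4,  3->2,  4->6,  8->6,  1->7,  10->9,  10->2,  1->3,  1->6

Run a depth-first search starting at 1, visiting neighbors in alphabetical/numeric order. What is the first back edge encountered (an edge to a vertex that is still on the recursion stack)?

8->6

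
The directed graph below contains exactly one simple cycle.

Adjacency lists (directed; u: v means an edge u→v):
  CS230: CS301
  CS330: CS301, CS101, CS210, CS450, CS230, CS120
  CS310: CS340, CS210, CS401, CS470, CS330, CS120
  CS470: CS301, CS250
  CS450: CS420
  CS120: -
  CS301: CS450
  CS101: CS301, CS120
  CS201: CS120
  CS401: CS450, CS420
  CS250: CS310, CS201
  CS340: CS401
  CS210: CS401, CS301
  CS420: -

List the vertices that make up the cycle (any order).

DFS with gray/black marking from CS310:
CS310 gray
  CS340 gray
    CS401 gray
      CS450 gray
        CS420 gray
        CS420 black
      CS450 black
      CS401→CS420: CS420 black — skip
    CS401 black
  CS340 black
  CS210 gray
    CS210→CS401: CS401 black — skip
    CS301 gray
      CS301→CS450: CS450 black — skip
    CS301 black
  CS210 black
  CS310→CS401: CS401 black — skip
  CS470 gray
    CS470→CS301: CS301 black — skip
    CS250 gray
      CS250→CS310: CS310 is gray → back edge
Back edge closes the cycle CS310 → CS470 → CS250 → CS310; its vertices are {CS250, CS310, CS470}.

CS250, CS310, CS470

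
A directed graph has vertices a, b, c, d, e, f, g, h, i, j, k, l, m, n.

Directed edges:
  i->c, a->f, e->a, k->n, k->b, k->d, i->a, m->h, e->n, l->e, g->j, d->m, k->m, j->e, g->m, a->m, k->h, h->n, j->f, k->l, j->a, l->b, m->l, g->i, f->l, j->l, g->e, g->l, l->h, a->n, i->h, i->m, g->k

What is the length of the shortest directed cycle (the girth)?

For each vertex v, BFS finds the shortest path from v back to v.
The shortest such closed walk is f → l → e → a → f, length 4.

4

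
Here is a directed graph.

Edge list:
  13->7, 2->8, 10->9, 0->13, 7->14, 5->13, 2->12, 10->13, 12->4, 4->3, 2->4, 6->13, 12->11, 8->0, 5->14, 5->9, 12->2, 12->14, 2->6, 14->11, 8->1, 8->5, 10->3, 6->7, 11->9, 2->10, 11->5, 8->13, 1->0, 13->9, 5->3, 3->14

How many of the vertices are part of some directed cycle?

A vertex is on a directed cycle iff it belongs to a strongly connected component of size ≥ 2 (or has a self-loop).
The vertices on cycles are {2, 3, 5, 7, 11, 12, 13, 14} — 8 in total.

8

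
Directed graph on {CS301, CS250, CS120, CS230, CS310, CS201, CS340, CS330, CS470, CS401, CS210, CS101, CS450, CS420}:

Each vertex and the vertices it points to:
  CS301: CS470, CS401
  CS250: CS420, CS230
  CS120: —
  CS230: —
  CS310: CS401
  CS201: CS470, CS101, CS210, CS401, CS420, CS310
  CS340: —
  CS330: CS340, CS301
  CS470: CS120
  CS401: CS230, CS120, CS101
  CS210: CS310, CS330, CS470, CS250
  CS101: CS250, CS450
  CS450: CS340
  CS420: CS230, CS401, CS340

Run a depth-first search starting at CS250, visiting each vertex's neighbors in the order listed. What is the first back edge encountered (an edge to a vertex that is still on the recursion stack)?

DFS from CS250 (visiting each vertex's neighbors in the order listed); mark gray on enter, black on exit:
CS250 gray
  CS420 gray
    CS230 gray
    CS230 black
    CS401 gray
      CS401→CS230: CS230 black — skip
      CS120 gray
      CS120 black
      CS101 gray
        CS101→CS250: CS250 is gray → back edge
First back edge: CS101 → CS250.

CS101→CS250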